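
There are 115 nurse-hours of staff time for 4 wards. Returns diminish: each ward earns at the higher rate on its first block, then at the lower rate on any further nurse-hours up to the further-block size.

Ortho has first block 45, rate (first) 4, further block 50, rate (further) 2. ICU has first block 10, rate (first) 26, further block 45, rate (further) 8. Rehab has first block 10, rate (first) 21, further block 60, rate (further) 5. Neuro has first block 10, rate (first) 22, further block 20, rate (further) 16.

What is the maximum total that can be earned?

1470

Rank every tier by rate: ICU/T1 26 > Neuro/T1 22 > Rehab/T1 21 > Neuro/T2 16 > ICU/T2 8 > Rehab/T2 5 > Ortho/T1 4 > Ortho/T2 2.
Fill ICU T1 block (10 at 26) — 105 left.
Fill Neuro T1 block (10 at 22) — 95 left.
Rehab T1 at 21: fill all 10 — 85 left.
Fill Neuro T2 block (20 at 16) — 65 left.
ICU T2 at 8: fill all 45 — 20 left.
Rehab/T2: +20 of 60 at 5; pool empty.
Total = 26×10 + 22×10 + 21×10 + 16×20 + 8×45 + 5×20 = 1470.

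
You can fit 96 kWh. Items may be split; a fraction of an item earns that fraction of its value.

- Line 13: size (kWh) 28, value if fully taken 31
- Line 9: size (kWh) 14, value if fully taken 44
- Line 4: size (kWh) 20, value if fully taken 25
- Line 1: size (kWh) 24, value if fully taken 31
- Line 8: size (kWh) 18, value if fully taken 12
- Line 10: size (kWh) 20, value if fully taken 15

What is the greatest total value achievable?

138.5

Sort by value density: Line 9 44/14≈3.14, Line 1 31/24≈1.29, Line 4 25/20≈1.25, Line 13 31/28≈1.11, Line 10 15/20≈0.75, Line 8 12/18≈0.667.
Line 9: take in full, 14 kWh for value 44 ; 82 left.
All 24 kWh of Line 1 fit (value 31) ; 58 remain.
All 20 kWh of Line 4 fit (value 25) ; 38 remain.
Take all of Line 13 (28 kWh, value 31) ; 10 kWh left.
Fill the last 10 kWh with part of Line 10: 10/20 of it earns 7.5.
Total value = 138.5.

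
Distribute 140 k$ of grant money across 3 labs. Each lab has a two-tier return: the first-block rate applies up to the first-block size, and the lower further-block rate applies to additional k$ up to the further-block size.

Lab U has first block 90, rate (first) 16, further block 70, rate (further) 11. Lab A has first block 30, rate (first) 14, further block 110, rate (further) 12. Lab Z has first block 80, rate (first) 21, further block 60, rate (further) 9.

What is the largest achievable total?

2640

Rank every tier by rate: Lab Z/first 21 > Lab U/first 16 > Lab A/first 14 > Lab A/second 12 > Lab U/second 11 > Lab Z/second 9.
Lab Z first at 21: fill all 80 → 60 left.
Lab U/first: +60 of 90 at 16; pool empty.
Total = 21×80 + 16×60 = 2640.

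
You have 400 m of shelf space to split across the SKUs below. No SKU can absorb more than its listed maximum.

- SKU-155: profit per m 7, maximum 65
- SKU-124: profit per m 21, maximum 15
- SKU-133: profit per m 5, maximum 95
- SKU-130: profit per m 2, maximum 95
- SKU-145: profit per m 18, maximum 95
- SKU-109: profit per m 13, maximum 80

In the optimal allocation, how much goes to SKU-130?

50

Highest profit per m first: SKU-124 21 > SKU-145 18 > SKU-109 13 > SKU-155 7 > SKU-133 5 > SKU-130 2.
Give SKU-124 15 to hit its cap of 15 → 385 left.
Give SKU-145 95 to hit its cap of 95 → 290 left.
Give SKU-109 80 to hit its cap of 80 → 210 left.
SKU-155: +65 to 65 (cap) → 145 left.
Give SKU-133 95 to hit its cap of 95 → 50 left.
SKU-130 has room for 95 but only 50 remain, so it gets 50.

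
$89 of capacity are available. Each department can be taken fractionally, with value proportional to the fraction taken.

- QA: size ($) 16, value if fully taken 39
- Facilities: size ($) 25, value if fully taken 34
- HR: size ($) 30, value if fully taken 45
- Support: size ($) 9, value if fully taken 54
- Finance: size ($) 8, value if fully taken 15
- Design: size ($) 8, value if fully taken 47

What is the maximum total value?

224.48

Best value per unit of size first: Support 54/9≈6, Design 47/8≈5.88, QA 39/16≈2.44, Finance 15/8≈1.88, HR 45/30≈1.5, Facilities 34/25≈1.36.
Support: take in full, 9 $ for value 54 — 80 left.
Design: take in full, 8 $ for value 47 — 72 left.
All 16 $ of QA fit (value 39) — 56 remain.
Finance: take in full, 8 $ for value 15 — 48 left.
All 30 $ of HR fit (value 45) — 18 remain.
18 $ left: a 18/25 share of Facilities gives 34×18/25 = 24.48.
Total value = 224.48.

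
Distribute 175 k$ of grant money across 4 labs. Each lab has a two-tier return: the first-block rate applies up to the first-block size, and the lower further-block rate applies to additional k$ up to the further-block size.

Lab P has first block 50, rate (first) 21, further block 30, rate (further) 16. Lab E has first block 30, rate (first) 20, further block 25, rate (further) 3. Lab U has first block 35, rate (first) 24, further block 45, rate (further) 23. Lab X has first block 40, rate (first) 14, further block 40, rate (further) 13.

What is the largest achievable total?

3765

Treat each block as its own option and order by rate: Lab U/tier1 24 > Lab U/tier2 23 > Lab P/tier1 21 > Lab E/tier1 20 > Lab P/tier2 16 > Lab X/tier1 14 > Lab X/tier2 13 > Lab E/tier2 3.
Lab U tier1 at 24: fill all 35 — 140 left.
Lab U tier2 at 23: fill all 45 — 95 left.
Lab P tier1 at 21: fill all 50 — 45 left.
Fill Lab E tier1 block (30 at 20) — 15 left.
Lab P/tier2: +15 of 30 at 16; pool empty.
Total = 24×35 + 23×45 + 21×50 + 20×30 + 16×15 = 3765.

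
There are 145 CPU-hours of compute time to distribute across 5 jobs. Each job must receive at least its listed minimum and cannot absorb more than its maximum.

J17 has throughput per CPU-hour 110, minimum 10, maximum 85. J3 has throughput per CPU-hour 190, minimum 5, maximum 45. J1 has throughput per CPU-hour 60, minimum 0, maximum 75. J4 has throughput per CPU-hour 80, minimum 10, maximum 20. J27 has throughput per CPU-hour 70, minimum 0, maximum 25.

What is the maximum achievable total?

19100

Meeting every minimum uses 10+5+0+10+0 = 25 CPU-hours, leaving 120.
Rank by throughput per CPU-hour: J3 190 > J17 110 > J4 80 > J27 70 > J1 60.
J3: +40 to 45 (cap) → 80 left.
J17 takes 75 more to reach its cap of 85 → 5 left.
Only 5 left; J4 takes them to reach 15.
Total = 110×85 + 190×45 + 80×15 = 19100.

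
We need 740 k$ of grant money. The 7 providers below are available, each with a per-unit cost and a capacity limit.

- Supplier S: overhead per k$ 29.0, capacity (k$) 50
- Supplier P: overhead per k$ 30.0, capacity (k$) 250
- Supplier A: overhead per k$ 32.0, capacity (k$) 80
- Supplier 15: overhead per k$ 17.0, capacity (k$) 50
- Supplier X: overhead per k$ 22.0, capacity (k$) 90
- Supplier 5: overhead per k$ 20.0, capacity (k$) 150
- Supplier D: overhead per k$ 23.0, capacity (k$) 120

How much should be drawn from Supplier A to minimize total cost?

Fill from the cheapest provider first.
Take 50 from Supplier 15 at 17.0 — need 690 more.
Supplier 5 at 20.0: take all 150 k$ — 540 still needed.
Take 90 from Supplier X at 22.0 — need 450 more.
Supplier D at 23.0: take all 120 k$ — 330 still needed.
Take 50 from Supplier S at 29.0 — need 280 more.
Take 250 from Supplier P at 30.0 — need 30 more.
Supplier A (32.0): take the remaining 30 — done.

30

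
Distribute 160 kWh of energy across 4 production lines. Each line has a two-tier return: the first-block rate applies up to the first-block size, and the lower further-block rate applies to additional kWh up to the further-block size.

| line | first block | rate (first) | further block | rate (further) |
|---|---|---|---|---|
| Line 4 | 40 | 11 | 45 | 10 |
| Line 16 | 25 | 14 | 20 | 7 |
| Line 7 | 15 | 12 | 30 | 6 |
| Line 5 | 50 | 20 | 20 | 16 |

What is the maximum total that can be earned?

Order all 8 blocks by rate: Line 5/tier1 20 > Line 5/tier2 16 > Line 16/tier1 14 > Line 7/tier1 12 > Line 4/tier1 11 > Line 4/tier2 10 > Line 16/tier2 7 > Line 7/tier2 6.
Line 5/tier1 (20): +50 ; 110 left.
Fill Line 5 tier2 block (20 at 16) ; 90 left.
Line 16/tier1 (14): +25 ; 65 left.
Line 7/tier1 (12): +15 ; 50 left.
Line 4 tier1 at 11: fill all 40 ; 10 left.
10 remain; put them into Line 4 tier2 at 10.
Total = 20×50 + 16×20 + 14×25 + 12×15 + 11×40 + 10×10 = 2390.

2390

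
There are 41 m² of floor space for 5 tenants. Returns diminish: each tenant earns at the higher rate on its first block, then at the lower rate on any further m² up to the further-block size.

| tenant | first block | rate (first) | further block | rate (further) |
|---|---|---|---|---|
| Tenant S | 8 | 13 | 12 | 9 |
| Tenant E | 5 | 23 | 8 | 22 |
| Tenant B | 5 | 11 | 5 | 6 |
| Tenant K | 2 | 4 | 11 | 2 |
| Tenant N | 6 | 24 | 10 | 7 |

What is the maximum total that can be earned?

Rank every tier by rate: Tenant N/T1 24 > Tenant E/T1 23 > Tenant E/T2 22 > Tenant S/T1 13 > Tenant B/T1 11 > Tenant S/T2 9 > Tenant N/T2 7 > Tenant B/T2 6 > Tenant K/T1 4 > Tenant K/T2 2.
Fill Tenant N T1 block (6 at 24) — 35 left.
Fill Tenant E T1 block (5 at 23) — 30 left.
Tenant E T2 at 22: fill all 8 — 22 left.
Fill Tenant S T1 block (8 at 13) — 14 left.
Tenant B/T1 (11): +5 — 9 left.
Tenant S T2 at 9: only 9 left, fill 9.
Total = 24×6 + 23×5 + 22×8 + 13×8 + 11×5 + 9×9 = 675.

675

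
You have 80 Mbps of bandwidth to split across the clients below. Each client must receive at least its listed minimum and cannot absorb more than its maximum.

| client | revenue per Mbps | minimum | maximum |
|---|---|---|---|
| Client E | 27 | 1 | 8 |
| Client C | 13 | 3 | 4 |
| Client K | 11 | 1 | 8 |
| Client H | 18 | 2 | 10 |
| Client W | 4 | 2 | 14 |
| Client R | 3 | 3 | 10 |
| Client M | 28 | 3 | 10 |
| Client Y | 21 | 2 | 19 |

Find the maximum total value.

Meeting every minimum uses 1+3+1+2+2+3+3+2 = 17 Mbps, leaving 63.
Order the clients by revenue per Mbps: Client M 28 > Client E 27 > Client Y 21 > Client H 18 > Client C 13 > Client K 11 > Client W 4 > Client R 3.
Client M: +7 to 10 (cap) → 56 left.
Client E: +7 to 8 (cap) → 49 left.
Give Client Y 17 more to hit its cap of 19 → 32 left.
Client H takes 8 more to reach its cap of 10 → 24 left.
Give Client C 1 more to hit its cap of 4 → 23 left.
Client K takes 7 more to reach its cap of 8 → 16 left.
Client W: +12 to 14 (cap) → 4 left.
Only 4 left; Client R takes them to reach 7.
Total = 27×8 + 13×4 + 11×8 + 18×10 + 4×14 + 3×7 + 28×10 + 21×19 = 1292.

1292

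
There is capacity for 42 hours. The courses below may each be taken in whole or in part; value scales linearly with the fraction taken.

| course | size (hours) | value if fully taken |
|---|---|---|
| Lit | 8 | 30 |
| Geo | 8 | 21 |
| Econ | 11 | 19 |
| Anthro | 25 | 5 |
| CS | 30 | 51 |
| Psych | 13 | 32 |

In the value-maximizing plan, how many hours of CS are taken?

2

Best value per unit of size first: Lit 30/8≈3.75, Geo 21/8≈2.62, Psych 32/13≈2.46, Econ 19/11≈1.73, CS 51/30≈1.7, Anthro 5/25≈0.2.
All 8 hours of Lit fit (value 30) ; 34 remain.
All 8 hours of Geo fit (value 21) ; 26 remain.
Take all of Psych (13 hours, value 32) ; 13 hours left.
Take all of Econ (11 hours, value 19) ; 2 hours left.
Only 2 hours remain; take 2/30 of CS for value 51×2/30 = 3.4.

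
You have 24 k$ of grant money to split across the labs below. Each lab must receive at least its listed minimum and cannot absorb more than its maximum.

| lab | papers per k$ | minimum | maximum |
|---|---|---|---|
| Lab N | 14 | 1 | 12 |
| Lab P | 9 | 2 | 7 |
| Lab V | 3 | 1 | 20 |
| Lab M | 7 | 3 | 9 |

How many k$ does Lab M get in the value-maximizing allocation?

4

Meeting every minimum uses 1+2+1+3 = 7 k$, leaving 17.
Rank by papers per k$: Lab N 14 > Lab P 9 > Lab M 7 > Lab V 3.
Lab N takes 11 more to reach its cap of 12 → 6 left.
Lab P: +5 to 7 (cap) → 1 left.
Lab M: +1 (room for 6) → 4. Pool exhausted.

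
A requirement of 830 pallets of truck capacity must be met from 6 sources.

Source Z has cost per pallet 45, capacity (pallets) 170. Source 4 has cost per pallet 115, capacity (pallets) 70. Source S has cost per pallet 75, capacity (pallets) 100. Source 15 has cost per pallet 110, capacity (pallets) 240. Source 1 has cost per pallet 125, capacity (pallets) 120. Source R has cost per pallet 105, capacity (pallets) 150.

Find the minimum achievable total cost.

Fill from the cheapest source first.
Take 170 from Source Z at 45 → need 660 more.
Source S at 75: take all 100 pallets → 560 still needed.
Source R (105): use full 150 → 410 pallets to go.
Take 240 from Source 15 at 110 → need 170 more.
Source 4 at 115: take all 70 pallets → 100 still needed.
Source 1 at 125: take 100 of its 120 → requirement met.
Cost = 170×45 + 100×75 + 150×105 + 240×110 + 70×115 + 100×125 = 77850.

77850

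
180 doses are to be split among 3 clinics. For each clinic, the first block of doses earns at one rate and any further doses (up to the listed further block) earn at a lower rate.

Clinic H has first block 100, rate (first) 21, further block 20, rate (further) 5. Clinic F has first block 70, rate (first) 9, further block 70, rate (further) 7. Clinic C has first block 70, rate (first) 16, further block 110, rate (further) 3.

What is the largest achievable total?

3310

Rank every tier by rate: Clinic H/T1 21 > Clinic C/T1 16 > Clinic F/T1 9 > Clinic F/T2 7 > Clinic H/T2 5 > Clinic C/T2 3.
Clinic H/T1 (21): +100 — 80 left.
Clinic C/T1 (16): +70 — 10 left.
Clinic F/T1: +10 of 70 at 9; pool empty.
Total = 21×100 + 16×70 + 9×10 = 3310.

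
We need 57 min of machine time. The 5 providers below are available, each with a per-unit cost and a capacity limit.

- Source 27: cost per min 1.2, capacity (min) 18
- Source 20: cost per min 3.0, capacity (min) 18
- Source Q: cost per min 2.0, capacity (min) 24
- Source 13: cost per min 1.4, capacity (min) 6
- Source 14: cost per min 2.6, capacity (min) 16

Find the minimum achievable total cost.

Use providers in increasing cost order.
Source 27 (1.2): use full 18 — 39 min to go.
Take 6 from Source 13 at 1.4 — need 33 more.
Take 24 from Source Q at 2.0 — need 9 more.
Source 14 (2.6): take the remaining 9 — done.
Source 20: unused.
Cost = 18×1.2 + 6×1.4 + 24×2.0 + 9×2.6 = 101.4.

101.4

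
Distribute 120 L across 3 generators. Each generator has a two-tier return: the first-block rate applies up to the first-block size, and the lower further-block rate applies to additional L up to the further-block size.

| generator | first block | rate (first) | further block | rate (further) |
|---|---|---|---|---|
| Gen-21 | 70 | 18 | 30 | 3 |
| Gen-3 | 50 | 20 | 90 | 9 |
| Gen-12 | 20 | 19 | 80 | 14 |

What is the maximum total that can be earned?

2280

Rank every tier by rate: Gen-3/tier1 20 > Gen-12/tier1 19 > Gen-21/tier1 18 > Gen-12/tier2 14 > Gen-3/tier2 9 > Gen-21/tier2 3.
Gen-3/tier1 (20): +50 — 70 left.
Fill Gen-12 tier1 block (20 at 19) — 50 left.
Gen-21 tier1 at 18: only 50 left, fill 50.
Total = 20×50 + 19×20 + 18×50 = 2280.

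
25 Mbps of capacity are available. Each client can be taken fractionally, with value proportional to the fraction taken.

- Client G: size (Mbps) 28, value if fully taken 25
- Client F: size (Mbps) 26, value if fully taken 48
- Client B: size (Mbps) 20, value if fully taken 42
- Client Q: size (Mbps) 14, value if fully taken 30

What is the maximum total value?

Best value per unit of size first: Client Q 30/14≈2.14, Client B 42/20≈2.1, Client F 48/26≈1.85, Client G 25/28≈0.893.
Client Q: take in full, 14 Mbps for value 30 ; 11 left.
11 Mbps left: a 11/20 share of Client B gives 42×11/20 = 23.1.
Total value = 53.1.

53.1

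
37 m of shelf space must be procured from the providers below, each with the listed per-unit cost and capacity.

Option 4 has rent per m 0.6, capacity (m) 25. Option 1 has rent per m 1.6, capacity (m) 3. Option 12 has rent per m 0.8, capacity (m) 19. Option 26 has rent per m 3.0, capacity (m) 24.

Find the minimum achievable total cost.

24.6

Cheapest first:
Option 4 at 0.6: take all 25 m → 12 still needed.
Option 12 at 0.8: take 12 of its 19 → requirement met.
Option 1, Option 26: unused.
Cost = 25×0.6 + 12×0.8 = 24.6.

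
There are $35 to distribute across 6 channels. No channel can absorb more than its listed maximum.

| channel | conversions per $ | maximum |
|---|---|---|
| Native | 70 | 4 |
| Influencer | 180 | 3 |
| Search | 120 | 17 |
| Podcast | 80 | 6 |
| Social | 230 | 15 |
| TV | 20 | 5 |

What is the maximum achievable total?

Rank by conversions per $: Social 230 > Influencer 180 > Search 120 > Podcast 80 > Native 70 > TV 20.
Social takes 15 to reach its cap of 15 ; 20 left.
Give Influencer 3 to hit its cap of 3 ; 17 left.
Search takes 17 to reach its cap of 17 ; 0 left.
Total = 180×3 + 120×17 + 230×15 = 6030.

6030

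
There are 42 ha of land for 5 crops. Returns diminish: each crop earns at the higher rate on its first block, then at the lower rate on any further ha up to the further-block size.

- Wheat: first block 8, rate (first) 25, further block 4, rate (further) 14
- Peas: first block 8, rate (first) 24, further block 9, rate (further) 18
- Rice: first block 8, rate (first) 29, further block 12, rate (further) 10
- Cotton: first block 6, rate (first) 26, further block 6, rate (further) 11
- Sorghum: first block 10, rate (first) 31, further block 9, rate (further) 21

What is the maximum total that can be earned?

1132

Treat each block as its own option and order by rate: Sorghum/tier1 31 > Rice/tier1 29 > Cotton/tier1 26 > Wheat/tier1 25 > Peas/tier1 24 > Sorghum/tier2 21 > Peas/tier2 18 > Wheat/tier2 14 > Cotton/tier2 11 > Rice/tier2 10.
Fill Sorghum tier1 block (10 at 31) — 32 left.
Rice tier1 at 29: fill all 8 — 24 left.
Cotton/tier1 (26): +6 — 18 left.
Wheat tier1 at 25: fill all 8 — 10 left.
Fill Peas tier1 block (8 at 24) — 2 left.
2 remain; put them into Sorghum tier2 at 21.
Total = 31×10 + 29×8 + 26×6 + 25×8 + 24×8 + 21×2 = 1132.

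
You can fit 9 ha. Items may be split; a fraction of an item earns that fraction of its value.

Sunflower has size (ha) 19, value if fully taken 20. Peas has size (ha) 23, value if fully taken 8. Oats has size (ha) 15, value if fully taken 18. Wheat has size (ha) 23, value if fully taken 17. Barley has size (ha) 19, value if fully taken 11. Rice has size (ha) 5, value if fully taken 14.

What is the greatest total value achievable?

18.8

Sort by value density: Rice 14/5≈2.8, Oats 18/15≈1.2, Sunflower 20/19≈1.05, Wheat 17/23≈0.739, Barley 11/19≈0.579, Peas 8/23≈0.348.
Take all of Rice (5 ha, value 14) → 4 ha left.
4 ha left: a 4/15 share of Oats gives 18×4/15 = 4.8.
Total value = 18.8.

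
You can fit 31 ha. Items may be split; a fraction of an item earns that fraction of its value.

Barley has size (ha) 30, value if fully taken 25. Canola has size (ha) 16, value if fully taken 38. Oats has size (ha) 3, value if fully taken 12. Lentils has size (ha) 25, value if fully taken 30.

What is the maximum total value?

Sort by value density: Oats 12/3≈4, Canola 38/16≈2.38, Lentils 30/25≈1.2, Barley 25/30≈0.833.
All 3 ha of Oats fit (value 12) — 28 remain.
Take all of Canola (16 ha, value 38) — 12 ha left.
Only 12 ha remain; take 12/25 of Lentils for value 30×12/25 = 14.4.
Total value = 64.4.

64.4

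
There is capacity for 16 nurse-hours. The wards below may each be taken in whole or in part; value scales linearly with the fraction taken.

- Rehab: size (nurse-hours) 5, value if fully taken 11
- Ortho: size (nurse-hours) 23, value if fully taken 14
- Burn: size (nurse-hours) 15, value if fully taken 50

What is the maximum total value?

52.2

Best value per unit of size first: Burn 50/15≈3.33, Rehab 11/5≈2.2, Ortho 14/23≈0.609.
Burn: take in full, 15 nurse-hours for value 50 ; 1 left.
Fill the last 1 nurse-hours with part of Rehab: 1/5 of it earns 2.2.
Total value = 52.2.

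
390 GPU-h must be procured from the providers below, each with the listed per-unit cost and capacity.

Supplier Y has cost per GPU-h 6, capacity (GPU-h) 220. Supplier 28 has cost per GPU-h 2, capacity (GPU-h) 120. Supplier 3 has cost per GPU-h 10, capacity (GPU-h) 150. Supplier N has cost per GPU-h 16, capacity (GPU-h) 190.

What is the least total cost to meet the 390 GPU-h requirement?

2060

Use providers in increasing cost order.
Take 120 from Supplier 28 at 2 — need 270 more.
Take 220 from Supplier Y at 6 — need 50 more.
Take 50 from Supplier 3 at 10 to finish.
Supplier N: unused.
Cost = 120×2 + 220×6 + 50×10 = 2060.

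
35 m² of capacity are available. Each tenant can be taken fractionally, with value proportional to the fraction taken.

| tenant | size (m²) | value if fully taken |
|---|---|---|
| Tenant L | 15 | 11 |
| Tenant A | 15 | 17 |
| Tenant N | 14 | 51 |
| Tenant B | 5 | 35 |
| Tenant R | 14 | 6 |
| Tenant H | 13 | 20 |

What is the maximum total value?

Rank by value-to-size ratio: Tenant B 35/5≈7, Tenant N 51/14≈3.64, Tenant H 20/13≈1.54, Tenant A 17/15≈1.13, Tenant L 11/15≈0.733, Tenant R 6/14≈0.429.
Tenant B: take in full, 5 m² for value 35 ; 30 left.
Tenant N: take in full, 14 m² for value 51 ; 16 left.
Take all of Tenant H (13 m², value 20) ; 3 m² left.
Fill the last 3 m² with part of Tenant A: 3/15 of it earns 3.4.
Total value = 109.4.

109.4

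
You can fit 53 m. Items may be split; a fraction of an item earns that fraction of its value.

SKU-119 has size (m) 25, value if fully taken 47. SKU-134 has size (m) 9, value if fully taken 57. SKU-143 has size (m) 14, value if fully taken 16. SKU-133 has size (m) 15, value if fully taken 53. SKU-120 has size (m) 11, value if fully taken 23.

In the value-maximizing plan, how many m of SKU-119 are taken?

Best value per unit of size first: SKU-134 57/9≈6.33, SKU-133 53/15≈3.53, SKU-120 23/11≈2.09, SKU-119 47/25≈1.88, SKU-143 16/14≈1.14.
All 9 m of SKU-134 fit (value 57) → 44 remain.
All 15 m of SKU-133 fit (value 53) → 29 remain.
SKU-120: take in full, 11 m for value 23 → 18 left.
Only 18 m remain; take 18/25 of SKU-119 for value 47×18/25 = 33.84.

18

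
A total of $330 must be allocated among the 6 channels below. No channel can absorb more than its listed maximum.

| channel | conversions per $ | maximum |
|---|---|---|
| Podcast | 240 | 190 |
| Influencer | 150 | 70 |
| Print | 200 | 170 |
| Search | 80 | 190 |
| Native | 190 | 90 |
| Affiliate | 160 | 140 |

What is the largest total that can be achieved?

Highest conversions per $ first: Podcast 240 > Print 200 > Native 190 > Affiliate 160 > Influencer 150 > Search 80.
Podcast takes 190 to reach its cap of 190 → 140 left.
Only 140 left; Print takes them to reach 140.
Total = 240×190 + 200×140 = 73600.

73600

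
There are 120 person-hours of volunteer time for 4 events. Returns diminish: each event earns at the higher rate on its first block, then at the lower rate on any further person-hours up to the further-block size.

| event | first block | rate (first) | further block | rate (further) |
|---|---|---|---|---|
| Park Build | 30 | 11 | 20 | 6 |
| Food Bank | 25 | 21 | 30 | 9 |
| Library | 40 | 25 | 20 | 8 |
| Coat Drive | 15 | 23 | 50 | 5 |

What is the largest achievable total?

Treat each block as its own option and order by rate: Library/T1 25 > Coat Drive/T1 23 > Food Bank/T1 21 > Park Build/T1 11 > Food Bank/T2 9 > Library/T2 8 > Park Build/T2 6 > Coat Drive/T2 5.
Fill Library T1 block (40 at 25) — 80 left.
Fill Coat Drive T1 block (15 at 23) — 65 left.
Food Bank T1 at 21: fill all 25 — 40 left.
Fill Park Build T1 block (30 at 11) — 10 left.
Food Bank/T2: +10 of 30 at 9; pool empty.
Total = 25×40 + 23×15 + 21×25 + 11×30 + 9×10 = 2290.

2290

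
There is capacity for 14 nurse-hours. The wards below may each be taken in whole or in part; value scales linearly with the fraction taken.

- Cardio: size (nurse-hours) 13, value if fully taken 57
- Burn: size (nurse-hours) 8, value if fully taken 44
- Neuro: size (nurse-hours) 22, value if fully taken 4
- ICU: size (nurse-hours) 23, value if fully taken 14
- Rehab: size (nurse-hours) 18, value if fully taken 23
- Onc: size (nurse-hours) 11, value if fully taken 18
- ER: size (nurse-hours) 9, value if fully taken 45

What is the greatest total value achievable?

Sort by value density: Burn 44/8≈5.5, ER 45/9≈5, Cardio 57/13≈4.38, Onc 18/11≈1.64, Rehab 23/18≈1.28, ICU 14/23≈0.609, Neuro 4/22≈0.182.
Burn: take in full, 8 nurse-hours for value 44 — 6 left.
6 nurse-hours left: a 6/9 share of ER gives 45×6/9 = 30.
Total value = 74.

74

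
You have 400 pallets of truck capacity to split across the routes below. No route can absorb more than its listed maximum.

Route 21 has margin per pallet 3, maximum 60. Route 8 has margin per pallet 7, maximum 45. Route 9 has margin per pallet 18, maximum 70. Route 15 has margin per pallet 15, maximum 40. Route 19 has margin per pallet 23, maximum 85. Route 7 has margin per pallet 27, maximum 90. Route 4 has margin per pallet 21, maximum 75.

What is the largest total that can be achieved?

8100

Highest margin per pallet first: Route 7 27 > Route 19 23 > Route 4 21 > Route 9 18 > Route 15 15 > Route 8 7 > Route 21 3.
Route 7: +90 to 90 (cap) — 310 left.
Give Route 19 85 to hit its cap of 85 — 225 left.
Give Route 4 75 to hit its cap of 75 — 150 left.
Route 9 takes 70 to reach its cap of 70 — 80 left.
Route 15: +40 to 40 (cap) — 40 left.
Route 8: +40 (room for 45) → 40. Pool exhausted.
Total = 7×40 + 18×70 + 15×40 + 23×85 + 27×90 + 21×75 = 8100.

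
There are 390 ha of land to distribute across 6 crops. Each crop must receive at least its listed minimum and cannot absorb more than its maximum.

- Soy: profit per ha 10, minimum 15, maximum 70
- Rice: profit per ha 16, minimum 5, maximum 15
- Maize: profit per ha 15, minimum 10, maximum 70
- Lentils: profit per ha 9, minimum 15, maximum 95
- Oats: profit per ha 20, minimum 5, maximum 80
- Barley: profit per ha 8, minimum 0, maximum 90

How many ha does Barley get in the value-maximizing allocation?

60

Meeting every minimum uses 15+5+10+15+5+0 = 50 ha, leaving 340.
Highest profit per ha first: Oats 20 > Rice 16 > Maize 15 > Soy 10 > Lentils 9 > Barley 8.
Oats takes 75 more to reach its cap of 80 → 265 left.
Rice takes 10 more to reach its cap of 15 → 255 left.
Maize: +60 to 70 (cap) → 195 left.
Soy: +55 to 70 (cap) → 140 left.
Lentils: +80 to 95 (cap) → 60 left.
Only 60 left; Barley takes them to reach 60.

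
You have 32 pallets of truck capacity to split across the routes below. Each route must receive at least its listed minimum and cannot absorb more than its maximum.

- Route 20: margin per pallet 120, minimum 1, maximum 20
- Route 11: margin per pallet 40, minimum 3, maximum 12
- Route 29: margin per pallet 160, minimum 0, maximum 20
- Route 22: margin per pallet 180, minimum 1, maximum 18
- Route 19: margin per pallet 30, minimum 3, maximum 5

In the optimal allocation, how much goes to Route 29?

Meeting every minimum uses 1+3+0+1+3 = 8 pallets, leaving 24.
Order the routes by margin per pallet: Route 22 180 > Route 29 160 > Route 20 120 > Route 11 40 > Route 19 30.
Route 22: +17 to 18 (cap) ; 7 left.
Route 29 has room for 20 more but only 7 remain, so it gets 7.

7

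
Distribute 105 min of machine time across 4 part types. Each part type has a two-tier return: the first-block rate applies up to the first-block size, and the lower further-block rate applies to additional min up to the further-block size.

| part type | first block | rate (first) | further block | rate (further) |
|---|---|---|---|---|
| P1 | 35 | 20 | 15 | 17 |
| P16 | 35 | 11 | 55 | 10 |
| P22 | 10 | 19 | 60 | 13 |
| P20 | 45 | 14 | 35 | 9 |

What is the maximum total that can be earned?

Rank every tier by rate: P1/tier1 20 > P22/tier1 19 > P1/tier2 17 > P20/tier1 14 > P22/tier2 13 > P16/tier1 11 > P16/tier2 10 > P20/tier2 9.
P1/tier1 (20): +35 → 70 left.
P22/tier1 (19): +10 → 60 left.
P1/tier2 (17): +15 → 45 left.
Fill P20 tier1 block (45 at 14) → 0 left.
Total = 20×35 + 19×10 + 17×15 + 14×45 = 1775.

1775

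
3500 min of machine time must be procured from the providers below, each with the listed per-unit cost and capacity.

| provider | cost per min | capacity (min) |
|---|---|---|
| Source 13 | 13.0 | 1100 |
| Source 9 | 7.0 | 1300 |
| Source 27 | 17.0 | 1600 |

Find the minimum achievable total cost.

42100

Fill from the cheapest provider first.
Take 1300 from Source 9 at 7.0 ; need 2200 more.
Take 1100 from Source 13 at 13.0 ; need 1100 more.
Source 27 at 17.0: take 1100 of its 1600 ; requirement met.
Cost = 1300×7.0 + 1100×13.0 + 1100×17.0 = 42100.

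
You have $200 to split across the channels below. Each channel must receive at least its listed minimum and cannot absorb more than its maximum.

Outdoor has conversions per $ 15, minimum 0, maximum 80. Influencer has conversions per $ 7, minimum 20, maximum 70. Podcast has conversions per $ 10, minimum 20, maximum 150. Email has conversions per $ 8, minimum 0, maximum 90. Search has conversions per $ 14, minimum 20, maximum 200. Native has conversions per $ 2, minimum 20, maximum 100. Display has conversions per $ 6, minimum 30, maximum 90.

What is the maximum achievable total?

2180

Meeting every minimum uses 0+20+20+0+20+20+30 = 110 $, leaving 90.
Highest conversions per $ first: Outdoor 15 > Search 14 > Podcast 10 > Email 8 > Influencer 7 > Display 6 > Native 2.
Outdoor: +80 to 80 (cap) — 10 left.
Only 10 left; Search takes them to reach 30.
Total = 15×80 + 7×20 + 10×20 + 14×30 + 2×20 + 6×30 = 2180.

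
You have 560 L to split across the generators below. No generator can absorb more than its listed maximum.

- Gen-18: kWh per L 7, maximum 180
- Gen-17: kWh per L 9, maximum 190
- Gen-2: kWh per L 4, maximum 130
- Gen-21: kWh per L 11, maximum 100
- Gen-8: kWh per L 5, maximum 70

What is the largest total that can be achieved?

4500

Highest kWh per L first: Gen-21 11 > Gen-17 9 > Gen-18 7 > Gen-8 5 > Gen-2 4.
Gen-21 takes 100 to reach its cap of 100 → 460 left.
Gen-17 takes 190 to reach its cap of 190 → 270 left.
Gen-18: +180 to 180 (cap) → 90 left.
Gen-8: +70 to 70 (cap) → 20 left.
Gen-2: +20 (room for 130) → 20. Pool exhausted.
Total = 7×180 + 9×190 + 4×20 + 11×100 + 5×70 = 4500.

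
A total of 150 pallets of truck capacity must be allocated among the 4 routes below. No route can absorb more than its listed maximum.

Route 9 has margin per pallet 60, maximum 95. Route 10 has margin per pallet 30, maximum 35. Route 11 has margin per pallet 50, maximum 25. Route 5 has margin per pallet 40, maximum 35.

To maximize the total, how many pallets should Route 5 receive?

30

Rank by margin per pallet: Route 9 60 > Route 11 50 > Route 5 40 > Route 10 30.
Give Route 9 95 to hit its cap of 95 → 55 left.
Route 11: +25 to 25 (cap) → 30 left.
Route 5 has room for 35 but only 30 remain, so it gets 30.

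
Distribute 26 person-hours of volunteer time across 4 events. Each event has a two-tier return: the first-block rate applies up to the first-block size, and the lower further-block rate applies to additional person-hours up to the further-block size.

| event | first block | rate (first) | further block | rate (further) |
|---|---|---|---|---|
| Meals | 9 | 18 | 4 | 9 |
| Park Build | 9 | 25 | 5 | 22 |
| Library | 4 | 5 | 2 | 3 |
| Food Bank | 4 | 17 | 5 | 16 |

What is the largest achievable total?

Rank every tier by rate: Park Build/tier1 25 > Park Build/tier2 22 > Meals/tier1 18 > Food Bank/tier1 17 > Food Bank/tier2 16 > Meals/tier2 9 > Library/tier1 5 > Library/tier2 3.
Park Build tier1 at 25: fill all 9 → 17 left.
Park Build tier2 at 22: fill all 5 → 12 left.
Fill Meals tier1 block (9 at 18) → 3 left.
3 remain; put them into Food Bank tier1 at 17.
Total = 25×9 + 22×5 + 18×9 + 17×3 = 548.

548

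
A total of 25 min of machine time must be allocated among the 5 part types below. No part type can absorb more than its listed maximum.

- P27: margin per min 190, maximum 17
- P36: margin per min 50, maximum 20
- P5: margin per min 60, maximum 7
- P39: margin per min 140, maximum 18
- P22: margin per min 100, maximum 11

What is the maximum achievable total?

4350

Rank by margin per min: P27 190 > P39 140 > P22 100 > P5 60 > P36 50.
Give P27 17 to hit its cap of 17 — 8 left.
P39: +8 (room for 18) → 8. Pool exhausted.
Total = 190×17 + 140×8 = 4350.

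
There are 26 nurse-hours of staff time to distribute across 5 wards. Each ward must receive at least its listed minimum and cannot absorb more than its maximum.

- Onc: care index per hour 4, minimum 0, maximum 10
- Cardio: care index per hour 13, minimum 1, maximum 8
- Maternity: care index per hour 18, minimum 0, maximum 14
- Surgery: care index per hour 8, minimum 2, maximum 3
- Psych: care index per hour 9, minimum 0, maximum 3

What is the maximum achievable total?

390

Meeting every minimum uses 0+1+0+2+0 = 3 nurse-hours, leaving 23.
Highest care index per hour first: Maternity 18 > Cardio 13 > Psych 9 > Surgery 8 > Onc 4.
Maternity: +14 to 14 (cap) ; 9 left.
Cardio: +7 to 8 (cap) ; 2 left.
Psych: +2 (room for 3) → 2. Pool exhausted.
Total = 13×8 + 18×14 + 8×2 + 9×2 = 390.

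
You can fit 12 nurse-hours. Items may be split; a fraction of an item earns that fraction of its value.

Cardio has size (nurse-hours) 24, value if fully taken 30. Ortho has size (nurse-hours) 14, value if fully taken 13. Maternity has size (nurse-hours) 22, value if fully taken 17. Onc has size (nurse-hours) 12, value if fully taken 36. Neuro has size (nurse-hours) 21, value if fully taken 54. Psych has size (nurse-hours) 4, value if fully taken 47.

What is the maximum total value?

71

Sort by value density: Psych 47/4≈11.8, Onc 36/12≈3, Neuro 54/21≈2.57, Cardio 30/24≈1.25, Ortho 13/14≈0.929, Maternity 17/22≈0.773.
Take all of Psych (4 nurse-hours, value 47) → 8 nurse-hours left.
Fill the last 8 nurse-hours with part of Onc: 8/12 of it earns 24.
Total value = 71.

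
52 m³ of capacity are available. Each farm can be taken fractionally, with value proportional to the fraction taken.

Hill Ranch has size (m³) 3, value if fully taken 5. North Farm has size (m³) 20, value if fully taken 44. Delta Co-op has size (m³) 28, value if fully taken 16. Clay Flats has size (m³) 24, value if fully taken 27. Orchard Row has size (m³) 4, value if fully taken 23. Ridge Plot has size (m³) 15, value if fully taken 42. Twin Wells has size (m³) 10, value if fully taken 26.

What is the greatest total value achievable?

Best value per unit of size first: Orchard Row 23/4≈5.75, Ridge Plot 42/15≈2.8, Twin Wells 26/10≈2.6, North Farm 44/20≈2.2, Hill Ranch 5/3≈1.67, Clay Flats 27/24≈1.12, Delta Co-op 16/28≈0.571.
All 4 m³ of Orchard Row fit (value 23) ; 48 remain.
Take all of Ridge Plot (15 m³, value 42) ; 33 m³ left.
All 10 m³ of Twin Wells fit (value 26) ; 23 remain.
All 20 m³ of North Farm fit (value 44) ; 3 remain.
Take all of Hill Ranch (3 m³, value 5) ; 0 m³ left.
Total value = 140.

140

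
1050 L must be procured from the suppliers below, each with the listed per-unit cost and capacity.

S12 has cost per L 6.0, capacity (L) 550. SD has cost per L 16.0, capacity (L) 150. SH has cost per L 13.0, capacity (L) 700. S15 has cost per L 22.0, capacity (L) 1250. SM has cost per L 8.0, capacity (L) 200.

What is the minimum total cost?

8800

Cheapest first:
Take 550 from S12 at 6.0 — need 500 more.
Take 200 from SM at 8.0 — need 300 more.
SH at 13.0: take 300 of its 700 — requirement met.
SD, S15: unused.
Cost = 550×6.0 + 200×8.0 + 300×13.0 = 8800.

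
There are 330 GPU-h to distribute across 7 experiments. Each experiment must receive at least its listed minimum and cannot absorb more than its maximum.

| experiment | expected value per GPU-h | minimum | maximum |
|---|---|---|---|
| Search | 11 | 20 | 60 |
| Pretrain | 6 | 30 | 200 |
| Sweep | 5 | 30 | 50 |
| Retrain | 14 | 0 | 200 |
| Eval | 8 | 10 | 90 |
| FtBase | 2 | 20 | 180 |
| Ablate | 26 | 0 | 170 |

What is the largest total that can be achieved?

5790

Meeting every minimum uses 20+30+30+0+10+20+0 = 110 GPU-h, leaving 220.
Highest expected value per GPU-h first: Ablate 26 > Retrain 14 > Search 11 > Eval 8 > Pretrain 6 > Sweep 5 > FtBase 2.
Ablate: +170 to 170 (cap) — 50 left.
Retrain has room for 200 more but only 50 remain, so it gets 50.
Total = 11×20 + 6×30 + 5×30 + 14×50 + 8×10 + 2×20 + 26×170 = 5790.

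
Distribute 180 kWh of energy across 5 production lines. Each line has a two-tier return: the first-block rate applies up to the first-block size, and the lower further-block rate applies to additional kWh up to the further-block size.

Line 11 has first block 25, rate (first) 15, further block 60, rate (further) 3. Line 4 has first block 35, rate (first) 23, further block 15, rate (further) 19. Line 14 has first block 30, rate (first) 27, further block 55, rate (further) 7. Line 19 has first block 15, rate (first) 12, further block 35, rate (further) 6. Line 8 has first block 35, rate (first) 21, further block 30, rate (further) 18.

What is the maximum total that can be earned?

Order all 10 blocks by rate: Line 14/first 27 > Line 4/first 23 > Line 8/first 21 > Line 4/second 19 > Line 8/second 18 > Line 11/first 15 > Line 19/first 12 > Line 14/second 7 > Line 19/second 6 > Line 11/second 3.
Fill Line 14 first block (30 at 27) ; 150 left.
Line 4/first (23): +35 ; 115 left.
Line 8 first at 21: fill all 35 ; 80 left.
Line 4 second at 19: fill all 15 ; 65 left.
Line 8 second at 18: fill all 30 ; 35 left.
Fill Line 11 first block (25 at 15) ; 10 left.
10 remain; put them into Line 19 first at 12.
Total = 27×30 + 23×35 + 21×35 + 19×15 + 18×30 + 15×25 + 12×10 = 3670.

3670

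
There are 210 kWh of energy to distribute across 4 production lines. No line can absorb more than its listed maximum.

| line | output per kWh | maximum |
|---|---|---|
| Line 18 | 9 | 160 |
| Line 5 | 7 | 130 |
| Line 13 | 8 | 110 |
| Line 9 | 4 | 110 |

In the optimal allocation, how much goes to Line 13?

50

Order the production lines by output per kWh: Line 18 9 > Line 13 8 > Line 5 7 > Line 9 4.
Line 18 takes 160 to reach its cap of 160 — 50 left.
Line 13 has room for 110 but only 50 remain, so it gets 50.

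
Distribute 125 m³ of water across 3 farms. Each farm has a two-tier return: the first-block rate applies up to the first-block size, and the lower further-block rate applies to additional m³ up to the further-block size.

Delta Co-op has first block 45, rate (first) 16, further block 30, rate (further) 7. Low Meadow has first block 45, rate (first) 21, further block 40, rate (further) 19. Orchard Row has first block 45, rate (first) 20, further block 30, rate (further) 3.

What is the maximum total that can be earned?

Rank every tier by rate: Low Meadow/first 21 > Orchard Row/first 20 > Low Meadow/second 19 > Delta Co-op/first 16 > Delta Co-op/second 7 > Orchard Row/second 3.
Low Meadow/first (21): +45 — 80 left.
Orchard Row/first (20): +45 — 35 left.
Low Meadow/second: +35 of 40 at 19; pool empty.
Total = 21×45 + 20×45 + 19×35 = 2510.

2510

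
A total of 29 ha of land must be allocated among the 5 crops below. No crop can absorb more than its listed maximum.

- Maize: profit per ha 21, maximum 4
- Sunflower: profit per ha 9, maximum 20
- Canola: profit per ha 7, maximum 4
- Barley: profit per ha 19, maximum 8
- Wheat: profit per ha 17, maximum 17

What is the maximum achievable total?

525

Order the crops by profit per ha: Maize 21 > Barley 19 > Wheat 17 > Sunflower 9 > Canola 7.
Give Maize 4 to hit its cap of 4 ; 25 left.
Barley takes 8 to reach its cap of 8 ; 17 left.
Wheat takes 17 to reach its cap of 17 ; 0 left.
Total = 21×4 + 19×8 + 17×17 = 525.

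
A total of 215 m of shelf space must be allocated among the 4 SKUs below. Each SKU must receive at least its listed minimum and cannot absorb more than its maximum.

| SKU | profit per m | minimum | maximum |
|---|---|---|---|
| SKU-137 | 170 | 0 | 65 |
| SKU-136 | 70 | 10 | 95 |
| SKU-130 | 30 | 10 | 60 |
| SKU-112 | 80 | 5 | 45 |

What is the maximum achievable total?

Meeting every minimum uses 0+10+10+5 = 25 m, leaving 190.
Highest profit per m first: SKU-137 170 > SKU-112 80 > SKU-136 70 > SKU-130 30.
SKU-137: +65 to 65 (cap) → 125 left.
Give SKU-112 40 more to hit its cap of 45 → 85 left.
SKU-136 takes 85 more to reach its cap of 95 → 0 left.
Total = 170×65 + 70×95 + 30×10 + 80×45 = 21600.

21600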